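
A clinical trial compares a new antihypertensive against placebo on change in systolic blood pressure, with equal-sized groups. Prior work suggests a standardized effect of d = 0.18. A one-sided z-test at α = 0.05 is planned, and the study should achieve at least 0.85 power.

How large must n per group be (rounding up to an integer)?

n = 444 per group

Set Φ(δ − 1.645) = 0.85; then δ − 1.645 = Φ⁻¹(0.85) = 1.036, giving δ = 2.681.
δ = d·√(n/2) ⇒ n = 2(δ/d)² = 2 × (2.681 / 0.18)² = 443.78.
Round up to the next whole unit.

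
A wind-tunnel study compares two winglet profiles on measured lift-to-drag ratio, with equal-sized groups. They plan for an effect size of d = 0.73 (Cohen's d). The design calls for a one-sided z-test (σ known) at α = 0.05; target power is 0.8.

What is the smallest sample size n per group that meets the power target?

For power 0.8 need Φ(δ − z_{0.05}) = 0.8, so δ = z_{0.05} + z_{0.20} = 1.645 + 0.842 = 2.486.
δ = d·√(n/2) ⇒ n = 2(δ/d)² = 2 × (2.486 / 0.73)² = 23.20.
Round up to the next whole unit.

n = 24 per group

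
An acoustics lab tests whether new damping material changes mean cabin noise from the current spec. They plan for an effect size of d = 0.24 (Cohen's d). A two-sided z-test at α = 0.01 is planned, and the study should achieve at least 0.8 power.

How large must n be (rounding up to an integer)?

For power 0.8 need Φ(δ − z_{0.005}) = 0.8, so δ = z_{0.005} + z_{0.20} = 2.576 + 0.842 = 3.417.
(The Φ(−δ − z_{α/2}) term is vanishingly small for δ > 0 and is dropped in the standard sample-size formula.)
δ = d·√n ⇒ n = (δ/d)² = (3.417 / 0.24)² = 202.76.
Round up to the next whole unit.

n = 203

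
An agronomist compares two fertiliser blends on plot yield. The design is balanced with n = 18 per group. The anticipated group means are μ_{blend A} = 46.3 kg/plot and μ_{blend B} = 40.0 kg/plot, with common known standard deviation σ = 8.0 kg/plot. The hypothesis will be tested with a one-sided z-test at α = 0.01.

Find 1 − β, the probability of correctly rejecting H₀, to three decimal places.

Standardized effect: d = |μ_{blend A} − μ_{blend B}| / σ = |46.3 − 40.0| / 8.0 = 0.7875
Noncentrality parameter: δ = d·√(n/2) = 0.7875 × √(18/2) = 2.3625
Critical value for a one-sided test at α = 0.01: z_α = 2.326.
Power = Φ(δ − 2.326) = Φ(0.036) = 0.5144.

Power ≈ 0.514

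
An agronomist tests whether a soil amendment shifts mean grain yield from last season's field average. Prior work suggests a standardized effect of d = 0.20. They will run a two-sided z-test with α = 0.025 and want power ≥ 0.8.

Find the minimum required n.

n = 238

For power 0.8 need Φ(δ − z_{0.0125}) = 0.8, so δ = z_{0.0125} + z_{0.20} = 2.241 + 0.842 = 3.083.
(For δ > 0 the lower-tail rejection region contributes negligibly to power, so the one-term inversion is standard.)
δ = d·√n ⇒ n = (δ/d)² = (3.083 / 0.20)² = 237.63.
Rounding up, n = 238.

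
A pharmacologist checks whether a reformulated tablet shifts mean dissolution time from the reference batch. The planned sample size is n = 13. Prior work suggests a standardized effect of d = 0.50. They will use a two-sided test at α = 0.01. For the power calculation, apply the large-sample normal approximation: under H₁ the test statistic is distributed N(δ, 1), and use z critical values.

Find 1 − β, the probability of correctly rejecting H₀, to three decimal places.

Noncentrality parameter: δ = d·√n = 0.50 × √13 = 1.8028
Critical value for a two-sided test at α = 0.01: z_{α/2} = 2.576.
Power = Φ(δ − 2.576) + Φ(−δ − 2.576) = Φ(-0.773) + Φ(-4.379) = 0.2197 + 0.0000 = 0.2198.

Power ≈ 0.220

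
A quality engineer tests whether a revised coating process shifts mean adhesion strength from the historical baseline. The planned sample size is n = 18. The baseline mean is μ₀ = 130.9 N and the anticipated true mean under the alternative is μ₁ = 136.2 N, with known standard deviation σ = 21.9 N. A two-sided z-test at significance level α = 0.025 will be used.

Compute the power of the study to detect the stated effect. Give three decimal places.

Standardized effect: d = |μ₁ − μ₀| / σ = |136.2 − 130.9| / 21.9 = 0.2420
Noncentrality parameter: δ = d·√n = 0.2420 × √18 = 1.0268
Critical value for a two-sided test at α = 0.025: z_{α/2} = 2.241.
Power = Φ(δ − 2.241) + Φ(−δ − 2.241) = Φ(-1.215) + Φ(-3.268) = 0.1123 + 0.0005 = 0.1128.

Power ≈ 0.113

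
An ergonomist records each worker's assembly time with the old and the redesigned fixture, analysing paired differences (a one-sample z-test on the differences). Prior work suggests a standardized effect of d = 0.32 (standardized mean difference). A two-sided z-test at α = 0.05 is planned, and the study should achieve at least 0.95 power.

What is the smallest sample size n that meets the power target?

n = 127

Set Φ(δ − 1.960) = 0.95; then δ − 1.960 = Φ⁻¹(0.95) = 1.645, giving δ = 3.605.
(Ignoring the negligible lower-tail rejection probability gives the usual closed-form inversion.)
δ = d·√n ⇒ n = (δ/d)² = (3.605 / 0.32)² = 126.90.
Round up to the next whole unit.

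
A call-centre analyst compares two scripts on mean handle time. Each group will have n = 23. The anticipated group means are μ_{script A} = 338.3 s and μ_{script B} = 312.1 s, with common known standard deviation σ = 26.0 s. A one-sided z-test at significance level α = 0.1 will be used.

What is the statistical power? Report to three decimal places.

Power ≈ 0.984

Standardized effect: d = |μ_{script A} − μ_{script B}| / σ = |338.3 − 312.1| / 26.0 = 1.0077
Noncentrality parameter: λ = d·√(n/2) = 1.0077 × √(23/2) = 3.4173
One-sided α = 0.1 → critical value z_{0.1} = 1.282.
Power = P(Z > 1.282 − λ) = Φ(2.136) = 0.9836.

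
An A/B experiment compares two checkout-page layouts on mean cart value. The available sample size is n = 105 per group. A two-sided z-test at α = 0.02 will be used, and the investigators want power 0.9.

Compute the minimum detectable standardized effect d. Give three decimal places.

d ≈ 0.498

Need Φ(δ − 2.326) = 0.9, so δ = 2.326 + 1.282 = 3.608.
(Lower-tail contribution to power is negligible for δ > 0.)
δ = d·√(n/2) ⇒ d = δ/√(n/2) = 3.608/√(105/2) = 0.4979.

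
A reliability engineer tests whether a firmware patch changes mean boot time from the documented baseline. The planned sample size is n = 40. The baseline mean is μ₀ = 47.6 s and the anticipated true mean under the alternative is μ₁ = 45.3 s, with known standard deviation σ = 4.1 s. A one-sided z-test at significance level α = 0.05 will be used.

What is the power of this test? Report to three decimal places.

Power ≈ 0.971

Standardized effect: d = |μ₁ − μ₀| / σ = |45.3 − 47.6| / 4.1 = 0.5610
Noncentrality parameter: δ = d·√n = 0.5610 × √40 = 3.5479
One-sided α = 0.05 → critical value z_{0.05} = 1.645.
Power = Φ(δ − 1.645) = Φ(1.903) = 0.9715.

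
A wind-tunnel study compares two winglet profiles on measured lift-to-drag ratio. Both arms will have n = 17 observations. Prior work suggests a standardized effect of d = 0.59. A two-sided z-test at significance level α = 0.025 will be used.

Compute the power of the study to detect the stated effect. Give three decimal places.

Noncentrality parameter: δ = d·√(n/2) = 0.59 × √(17/2) = 1.7201
Two-sided α = 0.025 → critical value z_{0.0125} = 2.241.
Power = Φ(δ − 2.241) + Φ(−δ − 2.241) = Φ(-0.521) + Φ(-3.962) = 0.3011 + 0.0000 = 0.3011.

Power ≈ 0.301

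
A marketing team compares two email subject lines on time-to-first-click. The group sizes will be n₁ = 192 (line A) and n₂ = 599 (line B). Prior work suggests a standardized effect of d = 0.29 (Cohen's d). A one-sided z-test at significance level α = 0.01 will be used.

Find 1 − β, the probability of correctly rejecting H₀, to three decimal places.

Noncentrality parameter: δ = d / √(1/n₁ + 1/n₂) = 0.29 / √(1/192 + 1/599) = 3.4968
One-sided α = 0.01 → critical value z_{0.01} = 2.326.
Power = P(Z > 2.326 − δ) = Φ(1.170) = 0.8791.

Power ≈ 0.879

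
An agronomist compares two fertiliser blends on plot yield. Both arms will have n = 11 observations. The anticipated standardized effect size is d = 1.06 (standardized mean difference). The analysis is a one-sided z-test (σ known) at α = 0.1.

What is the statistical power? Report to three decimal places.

Noncentrality parameter: δ = d·√(n/2) = 1.06 × √(11/2) = 2.4859
Critical value for a one-sided test at α = 0.1: z_α = 1.282.
Power = P(Z > 1.282 − δ) = Φ(1.204) = 0.8858.

Power ≈ 0.886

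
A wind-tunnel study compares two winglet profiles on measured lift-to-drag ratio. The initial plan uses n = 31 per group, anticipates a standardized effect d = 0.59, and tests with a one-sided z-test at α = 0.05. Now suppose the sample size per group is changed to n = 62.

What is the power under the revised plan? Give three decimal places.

With n = 62 per group: δ = d·√(n/2) = 0.59 × √(62/2) = 3.2850. Critical value z_{0.05} = 1.645.
Revised power = P(Z > 1.645 − δ) = Φ(1.640) = 0.9495.

Power ≈ 0.950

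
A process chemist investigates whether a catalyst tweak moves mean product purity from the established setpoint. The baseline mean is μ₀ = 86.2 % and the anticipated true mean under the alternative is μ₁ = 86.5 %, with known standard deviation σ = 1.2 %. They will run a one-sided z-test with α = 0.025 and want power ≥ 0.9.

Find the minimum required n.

n = 169

Standardized effect: d = |μ₁ − μ₀| / σ = |86.5 − 86.2| / 1.2 = 0.2500
For power 0.9 need Φ(δ − z_{0.025}) = 0.9, so δ = z_{0.025} + z_{0.10} = 1.960 + 1.282 = 3.242.
δ = d·√n ⇒ n = (δ/d)² = (3.242 / 0.2500)² = 168.12.
Rounding up, n = 169.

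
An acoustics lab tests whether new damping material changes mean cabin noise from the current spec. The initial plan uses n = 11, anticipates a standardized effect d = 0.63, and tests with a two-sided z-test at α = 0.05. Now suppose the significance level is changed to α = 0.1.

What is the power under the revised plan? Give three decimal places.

Power ≈ 0.672

δ = d·√n = 0.63 × √11 = 2.0895 (unchanged). New critical value: z_{0.05} = 1.645.
Revised power = Φ(δ − 1.645) + Φ(−δ − 1.645) = Φ(0.445) + Φ(-3.734) = 0.6717 + 0.0001 = 0.6718.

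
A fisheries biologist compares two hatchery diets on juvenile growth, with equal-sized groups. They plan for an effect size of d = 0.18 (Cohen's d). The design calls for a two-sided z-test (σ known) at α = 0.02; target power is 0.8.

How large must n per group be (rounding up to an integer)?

n = 620 per group

For power 0.8 need Φ(δ − z_{0.01}) = 0.8, so δ = z_{0.01} + z_{0.20} = 2.326 + 0.842 = 3.168.
(The Φ(−δ − z_{α/2}) term is vanishingly small for δ > 0 and is dropped in the standard sample-size formula.)
δ = d·√(n/2) ⇒ n = 2(δ/d)² = 2 × (3.168 / 0.18)² = 619.51.
Round up to the next whole unit.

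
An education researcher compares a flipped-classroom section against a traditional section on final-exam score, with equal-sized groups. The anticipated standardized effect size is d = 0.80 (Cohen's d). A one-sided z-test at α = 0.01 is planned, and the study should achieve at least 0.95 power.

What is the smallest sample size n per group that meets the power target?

n = 50 per group

For power 0.95 need Φ(δ − z_{0.01}) = 0.95, so δ = z_{0.01} + z_{0.05} = 2.326 + 1.645 = 3.971.
δ = d·√(n/2) ⇒ n = 2(δ/d)² = 2 × (3.971 / 0.80)² = 49.28.
Rounding up, n = 50 per group.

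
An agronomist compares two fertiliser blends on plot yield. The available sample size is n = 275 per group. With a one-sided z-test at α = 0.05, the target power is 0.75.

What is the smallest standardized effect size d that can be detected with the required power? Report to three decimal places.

d ≈ 0.198

Need Φ(δ − 1.645) = 0.75, so δ = 1.645 + 0.674 = 2.319.
δ = d·√(n/2) ⇒ d = δ/√(n/2) = 2.319/√(275/2) = 0.1978.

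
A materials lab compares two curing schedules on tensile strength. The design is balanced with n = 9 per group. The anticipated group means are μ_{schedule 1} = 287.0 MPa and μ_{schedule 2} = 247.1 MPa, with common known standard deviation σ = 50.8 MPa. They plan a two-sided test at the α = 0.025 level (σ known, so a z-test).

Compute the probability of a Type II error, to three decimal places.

Standardized effect: d = |μ_{schedule 1} − μ_{schedule 2}| / σ = |287.0 − 247.1| / 50.8 = 0.7854
Noncentrality parameter: δ = d·√(n/2) = 0.7854 × √(9/2) = 1.6662
Critical value for a two-sided test at α = 0.025: z_{α/2} = 2.241.
Power = Φ(δ − 2.241) + Φ(−δ − 2.241) = Φ(-0.575) + Φ(-3.908) = 0.2826 + 0.0000 = 0.2826.
Type II error: β = 1 − power = 1 − 0.2826 = 0.7174.

β ≈ 0.717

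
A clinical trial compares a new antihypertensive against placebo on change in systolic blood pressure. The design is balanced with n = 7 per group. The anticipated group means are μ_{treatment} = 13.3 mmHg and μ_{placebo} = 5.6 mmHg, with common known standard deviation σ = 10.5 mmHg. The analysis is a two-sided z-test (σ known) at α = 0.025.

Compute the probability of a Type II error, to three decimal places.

β ≈ 0.808

Standardized effect: d = |μ_{treatment} − μ_{placebo}| / σ = |13.3 − 5.6| / 10.5 = 0.7333
Noncentrality parameter: δ = d·√(n/2) = 0.7333 × √(7/2) = 1.3719
Two-sided α = 0.025 → critical value z_{0.0125} = 2.241.
Power = Φ(δ − 2.241) + Φ(−δ − 2.241) = Φ(-0.869) + Φ(-3.613) = 0.1923 + 0.0002 = 0.1924.
Type II error: β = 1 − power = 1 − 0.1924 = 0.8076.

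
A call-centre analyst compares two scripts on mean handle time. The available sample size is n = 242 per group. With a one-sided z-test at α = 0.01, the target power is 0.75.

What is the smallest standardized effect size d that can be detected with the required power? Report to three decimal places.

Need Φ(δ − 2.326) = 0.75, so δ = 2.326 + 0.674 = 3.001.
δ = d·√(n/2) ⇒ d = δ/√(n/2) = 3.001/√(242/2) = 0.2728.

d ≈ 0.273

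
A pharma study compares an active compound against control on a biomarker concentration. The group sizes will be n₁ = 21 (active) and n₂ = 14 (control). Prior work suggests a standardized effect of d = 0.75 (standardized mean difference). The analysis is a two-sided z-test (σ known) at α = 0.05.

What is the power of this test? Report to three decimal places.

Power ≈ 0.585

Noncentrality parameter: δ = d / √(1/n₁ + 1/n₂) = 0.75 / √(1/21 + 1/14) = 2.1737
Two-sided α = 0.05 → critical value z_{0.025} = 1.960.
Power = Φ(δ − 1.960) + Φ(−δ − 1.960) = Φ(0.214) + Φ(-4.134) = 0.5846 + 0.0000 = 0.5846.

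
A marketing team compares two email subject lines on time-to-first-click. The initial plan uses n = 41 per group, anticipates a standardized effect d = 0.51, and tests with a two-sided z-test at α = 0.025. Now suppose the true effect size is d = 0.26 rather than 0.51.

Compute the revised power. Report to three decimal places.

Power ≈ 0.144

With d = 0.26: δ = d·√(n/2) = 0.26 × √(41/2) = 1.1772. Critical value z_{0.0125} = 2.241.
Revised power = Φ(δ − 2.241) + Φ(−δ − 2.241) = Φ(-1.064) + Φ(-3.419) = 0.1436 + 0.0003 = 0.1439.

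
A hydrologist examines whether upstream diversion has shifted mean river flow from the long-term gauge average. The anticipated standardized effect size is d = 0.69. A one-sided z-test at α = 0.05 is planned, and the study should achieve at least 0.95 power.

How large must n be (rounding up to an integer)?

Set Φ(δ − 1.645) = 0.95; then δ − 1.645 = Φ⁻¹(0.95) = 1.645, giving δ = 3.290.
δ = d·√n ⇒ n = (δ/d)² = (3.290 / 0.69)² = 22.73.
Round up to the next whole unit.

n = 23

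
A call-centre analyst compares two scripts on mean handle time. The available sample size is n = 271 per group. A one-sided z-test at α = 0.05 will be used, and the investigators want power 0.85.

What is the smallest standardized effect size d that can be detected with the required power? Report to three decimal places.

d ≈ 0.230

Need Φ(δ − 1.645) = 0.85, so δ = 1.645 + 1.036 = 2.681.
δ = d·√(n/2) ⇒ d = δ/√(n/2) = 2.681/√(271/2) = 0.2303.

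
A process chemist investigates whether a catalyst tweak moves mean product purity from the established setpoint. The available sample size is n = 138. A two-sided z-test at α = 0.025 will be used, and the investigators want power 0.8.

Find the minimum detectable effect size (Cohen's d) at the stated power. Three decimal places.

Need Φ(δ − 2.241) = 0.8, so δ = 2.241 + 0.842 = 3.083.
(The second rejection-region term Φ(−δ − z_{α/2}) is negligible and dropped.)
δ = d·√n ⇒ d = δ/√n = 3.083/√138 = 0.2624.

d ≈ 0.262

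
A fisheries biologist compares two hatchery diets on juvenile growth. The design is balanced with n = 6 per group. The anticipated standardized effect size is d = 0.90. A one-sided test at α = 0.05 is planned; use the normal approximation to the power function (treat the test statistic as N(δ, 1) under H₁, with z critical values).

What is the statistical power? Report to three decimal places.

Power ≈ 0.466

Noncentrality parameter: λ = d·√(n/2) = 0.90 × √(6/2) = 1.5588
Critical value for a one-sided test at α = 0.05: z_α = 1.645.
Power = P(Z > 1.645 − λ) = Φ(-0.086) = 0.4657.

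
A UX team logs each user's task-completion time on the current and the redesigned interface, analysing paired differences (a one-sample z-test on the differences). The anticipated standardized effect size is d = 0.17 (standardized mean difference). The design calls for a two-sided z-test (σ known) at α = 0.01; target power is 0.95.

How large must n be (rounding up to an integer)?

For power 0.95 need Φ(δ − z_{0.005}) = 0.95, so δ = z_{0.005} + z_{0.05} = 2.576 + 1.645 = 4.221.
(Ignoring the negligible lower-tail rejection probability gives the usual closed-form inversion.)
δ = d·√n ⇒ n = (δ/d)² = (4.221 / 0.17)² = 616.41.
Round up to the next whole unit.

n = 617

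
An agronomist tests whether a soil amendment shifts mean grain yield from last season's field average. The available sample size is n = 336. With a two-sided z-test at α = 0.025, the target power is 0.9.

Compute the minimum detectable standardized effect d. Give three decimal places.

d ≈ 0.192

Required noncentrality: δ = z_{0.0125} + z_{0.10} = 2.241 + 1.282 = 3.523.
(Lower-tail contribution to power is negligible for δ > 0.)
δ = d·√n ⇒ d = δ/√n = 3.523/√336 = 0.1922.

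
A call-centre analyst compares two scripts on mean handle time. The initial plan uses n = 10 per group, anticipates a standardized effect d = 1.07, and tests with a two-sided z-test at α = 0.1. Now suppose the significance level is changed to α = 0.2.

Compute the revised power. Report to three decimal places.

δ = d·√(n/2) = 1.07 × √(10/2) = 2.3926 (unchanged). New critical value: z_{0.1} = 1.282.
Revised power = Φ(δ − 1.282) + Φ(−δ − 1.282) = Φ(1.111) + Φ(-3.674) = 0.8667 + 0.0001 = 0.8668.

Power ≈ 0.867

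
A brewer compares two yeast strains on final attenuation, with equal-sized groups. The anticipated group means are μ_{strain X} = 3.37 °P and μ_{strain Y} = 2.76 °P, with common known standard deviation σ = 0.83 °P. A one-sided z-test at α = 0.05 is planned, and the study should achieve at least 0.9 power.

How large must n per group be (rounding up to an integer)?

Standardized effect: d = |μ_{strain X} − μ_{strain Y}| / σ = |3.37 − 2.76| / 0.83 = 0.7349
Set Φ(δ − 1.645) = 0.9; then δ − 1.645 = Φ⁻¹(0.9) = 1.282, giving δ = 2.926.
δ = d·√(n/2) ⇒ n = 2(δ/d)² = 2 × (2.926 / 0.7349)² = 31.71.
Round up to the next whole unit.

n = 32 per group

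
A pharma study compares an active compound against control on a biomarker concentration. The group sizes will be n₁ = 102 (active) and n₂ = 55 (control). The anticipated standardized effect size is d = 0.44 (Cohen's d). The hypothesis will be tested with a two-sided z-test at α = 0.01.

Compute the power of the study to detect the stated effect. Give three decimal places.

Power ≈ 0.522

Noncentrality parameter: δ = d / √(1/n₁ + 1/n₂) = 0.44 / √(1/102 + 1/55) = 2.6302
Two-sided α = 0.01 → critical value z_{0.005} = 2.576.
Power = Φ(δ − 2.576) + Φ(−δ − 2.576) = Φ(0.054) + Φ(-5.206) = 0.5217 + 0.0000 = 0.5217.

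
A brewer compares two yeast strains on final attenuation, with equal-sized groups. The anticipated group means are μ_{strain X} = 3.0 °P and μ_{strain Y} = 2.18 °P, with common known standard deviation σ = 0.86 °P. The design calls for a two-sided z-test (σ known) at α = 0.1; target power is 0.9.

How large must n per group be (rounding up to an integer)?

Standardized effect: d = |μ_{strain X} − μ_{strain Y}| / σ = |3.0 − 2.18| / 0.86 = 0.9535
Set Φ(δ − 1.645) = 0.9; then δ − 1.645 = Φ⁻¹(0.9) = 1.282, giving δ = 2.926.
(For δ > 0 the lower-tail rejection region contributes negligibly to power, so the one-term inversion is standard.)
δ = d·√(n/2) ⇒ n = 2(δ/d)² = 2 × (2.926 / 0.9535)² = 18.84.
Rounding up, n = 19 per group.

n = 19 per group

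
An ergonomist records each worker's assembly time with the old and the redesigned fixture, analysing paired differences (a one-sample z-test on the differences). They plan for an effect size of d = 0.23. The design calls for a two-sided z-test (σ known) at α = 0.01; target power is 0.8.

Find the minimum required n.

For power 0.8 need Φ(δ − z_{0.005}) = 0.8, so δ = z_{0.005} + z_{0.20} = 2.576 + 0.842 = 3.417.
(For δ > 0 the lower-tail rejection region contributes negligibly to power, so the one-term inversion is standard.)
δ = d·√n ⇒ n = (δ/d)² = (3.417 / 0.23)² = 220.77.
Rounding up, n = 221.

n = 221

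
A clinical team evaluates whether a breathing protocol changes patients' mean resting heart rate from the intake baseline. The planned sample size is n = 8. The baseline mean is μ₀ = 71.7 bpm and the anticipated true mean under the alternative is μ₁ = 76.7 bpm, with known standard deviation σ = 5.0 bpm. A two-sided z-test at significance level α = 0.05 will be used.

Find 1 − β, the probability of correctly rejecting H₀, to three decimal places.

Standardized effect: d = |μ₁ − μ₀| / σ = |76.7 − 71.7| / 5.0 = 1.0000
Noncentrality parameter: δ = d·√n = 1.0000 × √8 = 2.8284
Critical value for a two-sided test at α = 0.05: z_{α/2} = 1.960.
Power = Φ(δ − 1.960) + Φ(−δ − 1.960) = Φ(0.868) + Φ(-4.788) = 0.8074 + 0.0000 = 0.8074.

Power ≈ 0.807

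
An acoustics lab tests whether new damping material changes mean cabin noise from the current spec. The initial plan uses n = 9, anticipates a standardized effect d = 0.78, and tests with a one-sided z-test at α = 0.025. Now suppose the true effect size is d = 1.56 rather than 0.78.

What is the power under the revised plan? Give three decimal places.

Power ≈ 0.997

With d = 1.56: δ = d·√n = 1.56 × √9 = 4.6800. Critical value z_{0.025} = 1.960.
Revised power = Φ(δ − 1.960) = Φ(2.720) = 0.9967.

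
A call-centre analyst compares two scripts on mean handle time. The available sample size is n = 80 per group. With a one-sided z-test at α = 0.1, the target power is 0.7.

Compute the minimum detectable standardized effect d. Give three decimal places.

Need Φ(δ − 1.282) = 0.7, so δ = 1.282 + 0.524 = 1.806.
δ = d·√(n/2) ⇒ d = δ/√(n/2) = 1.806/√(80/2) = 0.2855.

d ≈ 0.286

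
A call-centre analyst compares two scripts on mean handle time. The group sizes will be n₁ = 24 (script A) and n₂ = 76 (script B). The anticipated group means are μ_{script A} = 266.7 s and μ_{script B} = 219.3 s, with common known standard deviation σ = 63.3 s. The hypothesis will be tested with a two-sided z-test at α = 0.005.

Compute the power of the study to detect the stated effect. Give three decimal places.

Power ≈ 0.652

Standardized effect: d = |μ_{script A} − μ_{script B}| / σ = |266.7 − 219.3| / 63.3 = 0.7488
Noncentrality parameter: δ = d / √(1/n₁ + 1/n₂) = 0.7488 / √(1/24 + 1/76) = 3.1981
Two-sided α = 0.005 → critical value z_{0.0025} = 2.807.
Power = Φ(δ − 2.807) + Φ(−δ − 2.807) = Φ(0.391) + Φ(-6.005) = 0.6521 + 0.0000 = 0.6521.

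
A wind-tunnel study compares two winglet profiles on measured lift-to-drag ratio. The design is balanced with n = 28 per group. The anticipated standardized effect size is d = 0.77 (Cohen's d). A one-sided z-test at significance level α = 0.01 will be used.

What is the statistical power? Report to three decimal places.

Power ≈ 0.710

Noncentrality parameter: λ = d·√(n/2) = 0.77 × √(28/2) = 2.8811
Critical value for a one-sided test at α = 0.01: z_α = 2.326.
Power = Φ(λ − 2.326) = Φ(0.555) = 0.7105.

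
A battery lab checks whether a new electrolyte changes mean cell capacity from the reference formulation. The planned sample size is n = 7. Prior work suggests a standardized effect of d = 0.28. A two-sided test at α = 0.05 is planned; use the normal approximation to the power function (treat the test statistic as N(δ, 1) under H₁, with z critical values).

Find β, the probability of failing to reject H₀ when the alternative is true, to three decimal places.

β ≈ 0.885

Noncentrality parameter: δ = d·√n = 0.28 × √7 = 0.7408
Critical value for a two-sided test at α = 0.05: z_{α/2} = 1.960.
Power = Φ(δ − 1.960) + Φ(−δ − 1.960) = Φ(-1.219) + Φ(-2.701) = 0.1114 + 0.0035 = 0.1149.
Type II error: β = 1 − power = 1 − 0.1149 = 0.8851.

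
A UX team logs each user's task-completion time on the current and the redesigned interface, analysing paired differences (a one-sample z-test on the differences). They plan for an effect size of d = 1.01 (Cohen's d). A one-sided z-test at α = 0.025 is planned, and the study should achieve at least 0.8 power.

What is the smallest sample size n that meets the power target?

Set Φ(δ − 1.960) = 0.8; then δ − 1.960 = Φ⁻¹(0.8) = 0.842, giving δ = 2.802.
δ = d·√n ⇒ n = (δ/d)² = (2.802 / 1.01)² = 7.69.
Round up to the next whole unit.

n = 8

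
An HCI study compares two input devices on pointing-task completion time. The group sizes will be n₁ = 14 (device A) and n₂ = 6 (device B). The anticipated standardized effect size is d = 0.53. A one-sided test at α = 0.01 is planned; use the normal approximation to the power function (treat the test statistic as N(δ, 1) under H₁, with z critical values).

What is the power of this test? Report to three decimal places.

Noncentrality parameter: δ = d / √(1/n₁ + 1/n₂) = 0.53 / √(1/14 + 1/6) = 1.0862
One-sided α = 0.01 → critical value z_{0.01} = 2.326.
Power = P(Z > 2.326 − δ) = Φ(-1.240) = 0.1075.

Power ≈ 0.107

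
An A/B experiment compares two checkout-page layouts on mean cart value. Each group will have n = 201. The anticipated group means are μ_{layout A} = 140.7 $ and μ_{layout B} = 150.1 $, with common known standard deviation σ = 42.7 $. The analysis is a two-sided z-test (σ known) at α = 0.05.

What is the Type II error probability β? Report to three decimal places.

Standardized effect: d = |μ_{layout A} − μ_{layout B}| / σ = |140.7 − 150.1| / 42.7 = 0.2201
Noncentrality parameter: δ = d·√(n/2) = 0.2201 × √(201/2) = 2.2069
Critical value for a two-sided test at α = 0.05: z_{α/2} = 1.960.
Power = Φ(δ − 1.960) + Φ(−δ − 1.960) = Φ(0.247) + Φ(-4.167) = 0.5975 + 0.0000 = 0.5975.
Type II error: β = 1 − power = 1 − 0.5975 = 0.4025.

β ≈ 0.402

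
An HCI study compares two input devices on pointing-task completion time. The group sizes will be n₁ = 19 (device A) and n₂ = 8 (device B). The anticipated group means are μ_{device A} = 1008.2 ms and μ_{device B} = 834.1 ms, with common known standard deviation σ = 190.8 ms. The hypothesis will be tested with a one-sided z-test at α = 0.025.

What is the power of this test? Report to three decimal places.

Power ≈ 0.581

Standardized effect: d = |μ_{device A} − μ_{device B}| / σ = |1008.2 − 834.1| / 190.8 = 0.9125
Noncentrality parameter: δ = d / √(1/n₁ + 1/n₂) = 0.9125 / √(1/19 + 1/8) = 2.1650
Critical value for a one-sided test at α = 0.025: z_α = 1.960.
Power = P(Z > 1.960 − δ) = Φ(0.205) = 0.5812.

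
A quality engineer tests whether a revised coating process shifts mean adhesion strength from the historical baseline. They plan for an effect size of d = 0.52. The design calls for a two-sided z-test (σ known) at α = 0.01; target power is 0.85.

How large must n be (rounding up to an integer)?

n = 49

Set Φ(δ − 2.576) = 0.85; then δ − 2.576 = Φ⁻¹(0.85) = 1.036, giving δ = 3.612.
(For δ > 0 the lower-tail rejection region contributes negligibly to power, so the one-term inversion is standard.)
δ = d·√n ⇒ n = (δ/d)² = (3.612 / 0.52)² = 48.26.
Rounding up, n = 49.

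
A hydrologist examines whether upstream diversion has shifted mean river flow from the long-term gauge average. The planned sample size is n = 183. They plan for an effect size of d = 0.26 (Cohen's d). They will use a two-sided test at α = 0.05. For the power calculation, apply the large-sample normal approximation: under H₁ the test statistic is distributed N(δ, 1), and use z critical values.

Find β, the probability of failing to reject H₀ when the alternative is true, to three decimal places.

Noncentrality parameter: δ = d·√n = 0.26 × √183 = 3.5172
Two-sided α = 0.05 → critical value z_{0.025} = 1.960.
Power = Φ(δ − 1.960) + Φ(−δ − 1.960) = Φ(1.557) + Φ(-5.477) = 0.9403 + 0.0000 = 0.9403.
Type II error: β = 1 − power = 1 − 0.9403 = 0.0597.

β ≈ 0.060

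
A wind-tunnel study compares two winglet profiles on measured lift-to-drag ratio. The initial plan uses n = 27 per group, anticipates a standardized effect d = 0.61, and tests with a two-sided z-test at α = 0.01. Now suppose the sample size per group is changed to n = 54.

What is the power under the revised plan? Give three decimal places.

Power ≈ 0.724

With n = 54 per group: δ = d·√(n/2) = 0.61 × √(54/2) = 3.1697. Critical value z_{0.005} = 2.576.
Revised power = Φ(δ − 2.576) + Φ(−δ − 2.576) = Φ(0.594) + Φ(-5.745) = 0.7237 + 0.0000 = 0.7237.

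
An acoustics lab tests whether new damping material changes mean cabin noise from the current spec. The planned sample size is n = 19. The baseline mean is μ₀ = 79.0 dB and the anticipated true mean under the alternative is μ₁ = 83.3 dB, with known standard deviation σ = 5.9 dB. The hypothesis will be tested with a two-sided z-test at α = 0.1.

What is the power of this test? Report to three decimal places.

Standardized effect: d = |μ₁ − μ₀| / σ = |83.3 − 79.0| / 5.9 = 0.7288
Noncentrality parameter: δ = d·√n = 0.7288 × √19 = 3.1768
Two-sided α = 0.1 → critical value z_{0.05} = 1.645.
Power = Φ(δ − 1.645) + Φ(−δ − 1.645) = Φ(1.532) + Φ(-4.822) = 0.9372 + 0.0000 = 0.9372.

Power ≈ 0.937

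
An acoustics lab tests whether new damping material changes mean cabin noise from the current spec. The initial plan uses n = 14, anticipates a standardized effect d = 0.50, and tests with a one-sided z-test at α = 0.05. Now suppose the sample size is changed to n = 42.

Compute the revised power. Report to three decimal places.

With n = 42: δ = d·√n = 0.50 × √42 = 3.2404. Critical value z_{0.05} = 1.645.
Revised power = P(Z > 1.645 − δ) = Φ(1.596) = 0.9447.

Power ≈ 0.945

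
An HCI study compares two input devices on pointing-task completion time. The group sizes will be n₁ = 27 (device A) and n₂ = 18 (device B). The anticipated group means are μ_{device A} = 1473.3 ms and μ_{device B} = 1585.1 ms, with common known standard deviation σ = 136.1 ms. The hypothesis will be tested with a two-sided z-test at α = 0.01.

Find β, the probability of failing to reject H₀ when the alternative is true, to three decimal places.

β ≈ 0.451

Standardized effect: d = |μ_{device A} − μ_{device B}| / σ = |1473.3 − 1585.1| / 136.1 = 0.8215
Noncentrality parameter: λ = d / √(1/n₁ + 1/n₂) = 0.8215 / √(1/27 + 1/18) = 2.6996
Two-sided α = 0.01 → critical value z_{0.005} = 2.576.
Power = Φ(λ − 2.576) + Φ(−λ − 2.576) = Φ(0.124) + Φ(-5.275) = 0.5492 + 0.0000 = 0.5492.
Type II error: β = 1 − power = 1 − 0.5492 = 0.4508.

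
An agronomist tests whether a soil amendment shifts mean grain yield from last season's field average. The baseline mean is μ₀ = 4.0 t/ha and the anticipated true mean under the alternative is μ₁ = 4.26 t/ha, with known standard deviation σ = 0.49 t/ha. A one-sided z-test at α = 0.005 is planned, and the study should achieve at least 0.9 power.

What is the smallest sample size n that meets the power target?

n = 53

Standardized effect: d = |μ₁ − μ₀| / σ = |4.26 − 4.0| / 0.49 = 0.5306
Set Φ(δ − 2.576) = 0.9; then δ − 2.576 = Φ⁻¹(0.9) = 1.282, giving δ = 3.857.
δ = d·√n ⇒ n = (δ/d)² = (3.857 / 0.5306)² = 52.85.
Round up to the next whole unit.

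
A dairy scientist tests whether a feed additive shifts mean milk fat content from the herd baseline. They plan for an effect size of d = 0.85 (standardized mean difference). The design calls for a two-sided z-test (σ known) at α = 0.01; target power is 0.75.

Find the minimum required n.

n = 15

Set Φ(δ − 2.576) = 0.75; then δ − 2.576 = Φ⁻¹(0.75) = 0.674, giving δ = 3.250.
(For δ > 0 the lower-tail rejection region contributes negligibly to power, so the one-term inversion is standard.)
δ = d·√n ⇒ n = (δ/d)² = (3.250 / 0.85)² = 14.62.
Round up to the next whole unit.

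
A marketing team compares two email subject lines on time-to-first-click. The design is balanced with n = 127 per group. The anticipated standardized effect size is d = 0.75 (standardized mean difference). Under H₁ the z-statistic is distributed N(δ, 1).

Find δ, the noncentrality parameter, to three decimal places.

δ ≈ 5.977

The noncentrality parameter scales effect size by the design's sample-size factor: δ = d·√(n/2) = 0.75 × √(127/2) = 5.9765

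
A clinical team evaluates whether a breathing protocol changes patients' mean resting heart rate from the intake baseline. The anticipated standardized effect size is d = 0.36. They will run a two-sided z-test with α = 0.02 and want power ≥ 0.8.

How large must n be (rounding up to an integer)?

n = 78

Set Φ(δ − 2.326) = 0.8; then δ − 2.326 = Φ⁻¹(0.8) = 0.842, giving δ = 3.168.
(For δ > 0 the lower-tail rejection region contributes negligibly to power, so the one-term inversion is standard.)
δ = d·√n ⇒ n = (δ/d)² = (3.168 / 0.36)² = 77.44.
Round up to the next whole unit.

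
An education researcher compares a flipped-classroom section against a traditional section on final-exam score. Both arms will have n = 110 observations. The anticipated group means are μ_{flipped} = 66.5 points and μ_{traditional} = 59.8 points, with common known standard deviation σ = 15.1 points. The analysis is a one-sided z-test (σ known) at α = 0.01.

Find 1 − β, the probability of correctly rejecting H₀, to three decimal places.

Standardized effect: d = |μ_{flipped} − μ_{traditional}| / σ = |66.5 − 59.8| / 15.1 = 0.4437
Noncentrality parameter: δ = d·√(n/2) = 0.4437 × √(110/2) = 3.2906
Critical value for a one-sided test at α = 0.01: z_α = 2.326.
Power = Φ(δ − 2.326) = Φ(0.964) = 0.8325.

Power ≈ 0.833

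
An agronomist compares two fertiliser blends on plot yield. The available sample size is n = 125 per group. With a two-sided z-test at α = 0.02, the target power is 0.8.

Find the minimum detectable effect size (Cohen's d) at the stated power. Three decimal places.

d ≈ 0.401

Required noncentrality: δ = z_{0.01} + z_{0.20} = 2.326 + 0.842 = 3.168.
(Lower-tail contribution to power is negligible for δ > 0.)
δ = d·√(n/2) ⇒ d = δ/√(n/2) = 3.168/√(125/2) = 0.4007.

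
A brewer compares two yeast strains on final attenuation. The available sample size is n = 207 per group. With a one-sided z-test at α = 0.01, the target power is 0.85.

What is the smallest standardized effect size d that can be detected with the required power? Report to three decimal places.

Need Φ(δ − 2.326) = 0.85, so δ = 2.326 + 1.036 = 3.363.
δ = d·√(n/2) ⇒ d = δ/√(n/2) = 3.363/√(207/2) = 0.3305.

d ≈ 0.331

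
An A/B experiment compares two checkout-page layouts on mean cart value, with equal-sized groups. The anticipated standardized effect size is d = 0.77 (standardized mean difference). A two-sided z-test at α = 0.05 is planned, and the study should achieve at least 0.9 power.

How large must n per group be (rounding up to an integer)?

Set Φ(δ − 1.960) = 0.9; then δ − 1.960 = Φ⁻¹(0.9) = 1.282, giving δ = 3.242.
(For δ > 0 the lower-tail rejection region contributes negligibly to power, so the one-term inversion is standard.)
δ = d·√(n/2) ⇒ n = 2(δ/d)² = 2 × (3.242 / 0.77)² = 35.44.
Round up to the next whole unit.

n = 36 per group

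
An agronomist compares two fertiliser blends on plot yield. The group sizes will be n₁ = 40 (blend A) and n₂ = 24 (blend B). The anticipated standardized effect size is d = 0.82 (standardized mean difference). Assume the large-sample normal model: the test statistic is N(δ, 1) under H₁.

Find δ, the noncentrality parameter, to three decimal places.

The noncentrality parameter scales effect size by the design's sample-size factor: δ = d / √(1/n₁ + 1/n₂) = 0.82 / √(1/40 + 1/24) = 3.1758

δ ≈ 3.176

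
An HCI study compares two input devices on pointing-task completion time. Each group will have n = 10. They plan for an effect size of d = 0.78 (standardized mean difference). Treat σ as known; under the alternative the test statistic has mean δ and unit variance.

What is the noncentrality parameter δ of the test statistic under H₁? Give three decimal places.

δ ≈ 1.744

The noncentrality parameter scales effect size by the design's sample-size factor: δ = d·√(n/2) = 0.78 × √(10/2) = 1.7441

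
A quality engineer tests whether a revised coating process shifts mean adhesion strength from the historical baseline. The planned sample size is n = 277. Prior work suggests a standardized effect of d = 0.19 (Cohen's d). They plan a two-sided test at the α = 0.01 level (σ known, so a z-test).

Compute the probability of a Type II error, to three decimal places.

Noncentrality parameter: δ = d·√n = 0.19 × √277 = 3.1622
Critical value for a two-sided test at α = 0.01: z_{α/2} = 2.576.
Power = Φ(δ − 2.576) + Φ(−δ − 2.576) = Φ(0.586) + Φ(-5.738) = 0.7212 + 0.0000 = 0.7212.
Type II error: β = 1 − power = 1 − 0.7212 = 0.2788.

β ≈ 0.279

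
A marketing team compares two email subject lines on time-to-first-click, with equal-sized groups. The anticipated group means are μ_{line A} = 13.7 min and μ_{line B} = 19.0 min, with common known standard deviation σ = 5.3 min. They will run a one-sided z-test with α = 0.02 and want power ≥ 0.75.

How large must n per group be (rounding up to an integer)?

n = 15 per group

Standardized effect: d = |μ_{line A} − μ_{line B}| / σ = |13.7 − 19.0| / 5.3 = 1.0000
For power 0.75 need Φ(δ − z_{0.02}) = 0.75, so δ = z_{0.02} + z_{0.25} = 2.054 + 0.674 = 2.728.
δ = d·√(n/2) ⇒ n = 2(δ/d)² = 2 × (2.728 / 1.0000)² = 14.89.
Rounding up, n = 15 per group.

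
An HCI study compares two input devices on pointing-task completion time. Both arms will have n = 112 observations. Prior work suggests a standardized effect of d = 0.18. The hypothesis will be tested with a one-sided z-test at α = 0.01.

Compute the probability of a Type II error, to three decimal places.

β ≈ 0.836

Noncentrality parameter: δ = d·√(n/2) = 0.18 × √(112/2) = 1.3470
One-sided α = 0.01 → critical value z_{0.01} = 2.326.
Power = Φ(δ − 2.326) = Φ(-0.979) = 0.1637.
Type II error: β = 1 − power = 1 − 0.1637 = 0.8363.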